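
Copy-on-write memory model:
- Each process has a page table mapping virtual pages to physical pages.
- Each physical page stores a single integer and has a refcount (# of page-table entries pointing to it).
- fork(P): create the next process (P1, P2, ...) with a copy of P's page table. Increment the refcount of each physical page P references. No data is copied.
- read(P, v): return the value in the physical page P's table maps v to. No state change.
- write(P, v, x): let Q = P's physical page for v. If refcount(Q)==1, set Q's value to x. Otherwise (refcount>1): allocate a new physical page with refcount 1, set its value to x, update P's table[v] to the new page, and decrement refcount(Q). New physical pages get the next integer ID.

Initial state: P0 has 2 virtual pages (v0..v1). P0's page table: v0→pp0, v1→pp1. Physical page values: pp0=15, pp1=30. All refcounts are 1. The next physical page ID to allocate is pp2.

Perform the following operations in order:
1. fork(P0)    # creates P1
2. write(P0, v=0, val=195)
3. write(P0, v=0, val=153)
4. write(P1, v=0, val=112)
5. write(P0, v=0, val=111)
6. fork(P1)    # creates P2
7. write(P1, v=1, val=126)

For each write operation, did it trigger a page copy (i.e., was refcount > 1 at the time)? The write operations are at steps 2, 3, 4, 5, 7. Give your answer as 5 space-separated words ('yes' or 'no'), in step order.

Op 1: fork(P0) -> P1. 2 ppages; refcounts: pp0:2 pp1:2
Op 2: write(P0, v0, 195). refcount(pp0)=2>1 -> COPY to pp2. 3 ppages; refcounts: pp0:1 pp1:2 pp2:1
Op 3: write(P0, v0, 153). refcount(pp2)=1 -> write in place. 3 ppages; refcounts: pp0:1 pp1:2 pp2:1
Op 4: write(P1, v0, 112). refcount(pp0)=1 -> write in place. 3 ppages; refcounts: pp0:1 pp1:2 pp2:1
Op 5: write(P0, v0, 111). refcount(pp2)=1 -> write in place. 3 ppages; refcounts: pp0:1 pp1:2 pp2:1
Op 6: fork(P1) -> P2. 3 ppages; refcounts: pp0:2 pp1:3 pp2:1
Op 7: write(P1, v1, 126). refcount(pp1)=3>1 -> COPY to pp3. 4 ppages; refcounts: pp0:2 pp1:2 pp2:1 pp3:1

yes no no no yes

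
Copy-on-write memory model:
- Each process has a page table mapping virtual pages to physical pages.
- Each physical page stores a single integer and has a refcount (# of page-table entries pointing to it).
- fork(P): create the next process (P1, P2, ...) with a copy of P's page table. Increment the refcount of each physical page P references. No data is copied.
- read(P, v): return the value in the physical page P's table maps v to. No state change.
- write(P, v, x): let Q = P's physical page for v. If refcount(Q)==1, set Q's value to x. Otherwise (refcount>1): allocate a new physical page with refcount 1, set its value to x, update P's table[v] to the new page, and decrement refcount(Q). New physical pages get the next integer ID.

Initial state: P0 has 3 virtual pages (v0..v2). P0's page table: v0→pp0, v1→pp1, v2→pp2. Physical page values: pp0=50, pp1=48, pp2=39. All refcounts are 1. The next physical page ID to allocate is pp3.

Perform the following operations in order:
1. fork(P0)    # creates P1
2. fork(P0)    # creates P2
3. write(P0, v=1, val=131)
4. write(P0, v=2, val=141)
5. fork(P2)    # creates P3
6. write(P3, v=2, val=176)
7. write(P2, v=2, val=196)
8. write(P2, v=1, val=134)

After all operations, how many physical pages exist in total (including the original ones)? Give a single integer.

Op 1: fork(P0) -> P1. 3 ppages; refcounts: pp0:2 pp1:2 pp2:2
Op 2: fork(P0) -> P2. 3 ppages; refcounts: pp0:3 pp1:3 pp2:3
Op 3: write(P0, v1, 131). refcount(pp1)=3>1 -> COPY to pp3. 4 ppages; refcounts: pp0:3 pp1:2 pp2:3 pp3:1
Op 4: write(P0, v2, 141). refcount(pp2)=3>1 -> COPY to pp4. 5 ppages; refcounts: pp0:3 pp1:2 pp2:2 pp3:1 pp4:1
Op 5: fork(P2) -> P3. 5 ppages; refcounts: pp0:4 pp1:3 pp2:3 pp3:1 pp4:1
Op 6: write(P3, v2, 176). refcount(pp2)=3>1 -> COPY to pp5. 6 ppages; refcounts: pp0:4 pp1:3 pp2:2 pp3:1 pp4:1 pp5:1
Op 7: write(P2, v2, 196). refcount(pp2)=2>1 -> COPY to pp6. 7 ppages; refcounts: pp0:4 pp1:3 pp2:1 pp3:1 pp4:1 pp5:1 pp6:1
Op 8: write(P2, v1, 134). refcount(pp1)=3>1 -> COPY to pp7. 8 ppages; refcounts: pp0:4 pp1:2 pp2:1 pp3:1 pp4:1 pp5:1 pp6:1 pp7:1

Answer: 8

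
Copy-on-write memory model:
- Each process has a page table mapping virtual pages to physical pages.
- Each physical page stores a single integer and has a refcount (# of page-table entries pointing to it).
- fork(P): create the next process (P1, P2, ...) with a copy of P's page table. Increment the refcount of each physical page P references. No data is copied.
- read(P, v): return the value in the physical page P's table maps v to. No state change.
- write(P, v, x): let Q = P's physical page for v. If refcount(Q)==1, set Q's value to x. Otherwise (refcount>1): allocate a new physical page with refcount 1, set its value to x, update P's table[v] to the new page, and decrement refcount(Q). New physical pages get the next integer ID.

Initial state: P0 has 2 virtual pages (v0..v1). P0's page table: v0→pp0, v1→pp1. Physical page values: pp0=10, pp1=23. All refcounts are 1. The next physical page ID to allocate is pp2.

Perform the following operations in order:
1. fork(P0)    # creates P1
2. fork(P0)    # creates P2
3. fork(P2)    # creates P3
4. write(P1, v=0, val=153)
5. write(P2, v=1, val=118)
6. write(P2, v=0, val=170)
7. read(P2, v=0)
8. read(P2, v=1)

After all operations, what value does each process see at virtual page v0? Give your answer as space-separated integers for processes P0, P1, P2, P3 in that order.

Answer: 10 153 170 10

Derivation:
Op 1: fork(P0) -> P1. 2 ppages; refcounts: pp0:2 pp1:2
Op 2: fork(P0) -> P2. 2 ppages; refcounts: pp0:3 pp1:3
Op 3: fork(P2) -> P3. 2 ppages; refcounts: pp0:4 pp1:4
Op 4: write(P1, v0, 153). refcount(pp0)=4>1 -> COPY to pp2. 3 ppages; refcounts: pp0:3 pp1:4 pp2:1
Op 5: write(P2, v1, 118). refcount(pp1)=4>1 -> COPY to pp3. 4 ppages; refcounts: pp0:3 pp1:3 pp2:1 pp3:1
Op 6: write(P2, v0, 170). refcount(pp0)=3>1 -> COPY to pp4. 5 ppages; refcounts: pp0:2 pp1:3 pp2:1 pp3:1 pp4:1
Op 7: read(P2, v0) -> 170. No state change.
Op 8: read(P2, v1) -> 118. No state change.
P0: v0 -> pp0 = 10
P1: v0 -> pp2 = 153
P2: v0 -> pp4 = 170
P3: v0 -> pp0 = 10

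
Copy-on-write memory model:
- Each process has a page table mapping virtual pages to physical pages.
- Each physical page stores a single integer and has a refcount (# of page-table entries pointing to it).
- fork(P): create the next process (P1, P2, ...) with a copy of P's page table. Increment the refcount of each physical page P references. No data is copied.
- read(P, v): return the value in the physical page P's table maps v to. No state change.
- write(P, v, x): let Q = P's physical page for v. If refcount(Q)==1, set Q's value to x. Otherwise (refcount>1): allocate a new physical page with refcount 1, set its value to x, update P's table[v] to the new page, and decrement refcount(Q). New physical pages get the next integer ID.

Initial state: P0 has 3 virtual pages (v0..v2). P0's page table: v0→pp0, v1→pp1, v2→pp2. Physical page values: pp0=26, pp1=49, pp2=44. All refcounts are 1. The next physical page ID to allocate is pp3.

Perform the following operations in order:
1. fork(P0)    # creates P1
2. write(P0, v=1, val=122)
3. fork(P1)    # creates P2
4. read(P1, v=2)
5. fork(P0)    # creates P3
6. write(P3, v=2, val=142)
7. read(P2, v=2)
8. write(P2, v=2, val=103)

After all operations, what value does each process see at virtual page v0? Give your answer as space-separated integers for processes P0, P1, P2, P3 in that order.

Answer: 26 26 26 26

Derivation:
Op 1: fork(P0) -> P1. 3 ppages; refcounts: pp0:2 pp1:2 pp2:2
Op 2: write(P0, v1, 122). refcount(pp1)=2>1 -> COPY to pp3. 4 ppages; refcounts: pp0:2 pp1:1 pp2:2 pp3:1
Op 3: fork(P1) -> P2. 4 ppages; refcounts: pp0:3 pp1:2 pp2:3 pp3:1
Op 4: read(P1, v2) -> 44. No state change.
Op 5: fork(P0) -> P3. 4 ppages; refcounts: pp0:4 pp1:2 pp2:4 pp3:2
Op 6: write(P3, v2, 142). refcount(pp2)=4>1 -> COPY to pp4. 5 ppages; refcounts: pp0:4 pp1:2 pp2:3 pp3:2 pp4:1
Op 7: read(P2, v2) -> 44. No state change.
Op 8: write(P2, v2, 103). refcount(pp2)=3>1 -> COPY to pp5. 6 ppages; refcounts: pp0:4 pp1:2 pp2:2 pp3:2 pp4:1 pp5:1
P0: v0 -> pp0 = 26
P1: v0 -> pp0 = 26
P2: v0 -> pp0 = 26
P3: v0 -> pp0 = 26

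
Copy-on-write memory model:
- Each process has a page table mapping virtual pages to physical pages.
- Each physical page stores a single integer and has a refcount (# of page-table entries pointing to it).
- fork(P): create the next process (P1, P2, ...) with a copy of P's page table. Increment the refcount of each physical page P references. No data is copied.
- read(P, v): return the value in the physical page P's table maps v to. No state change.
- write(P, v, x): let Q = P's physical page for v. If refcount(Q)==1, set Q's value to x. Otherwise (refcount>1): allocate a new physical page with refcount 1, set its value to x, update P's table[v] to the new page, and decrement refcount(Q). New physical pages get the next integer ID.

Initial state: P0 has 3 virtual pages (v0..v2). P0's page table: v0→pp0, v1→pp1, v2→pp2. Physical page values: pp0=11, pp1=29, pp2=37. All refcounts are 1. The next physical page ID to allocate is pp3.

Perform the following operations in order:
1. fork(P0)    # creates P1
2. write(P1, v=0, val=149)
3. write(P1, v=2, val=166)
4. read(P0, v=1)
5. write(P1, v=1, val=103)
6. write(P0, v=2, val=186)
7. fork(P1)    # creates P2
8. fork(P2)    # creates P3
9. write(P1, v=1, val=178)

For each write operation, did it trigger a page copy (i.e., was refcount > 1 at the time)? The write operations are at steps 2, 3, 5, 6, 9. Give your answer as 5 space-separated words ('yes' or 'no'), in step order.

Op 1: fork(P0) -> P1. 3 ppages; refcounts: pp0:2 pp1:2 pp2:2
Op 2: write(P1, v0, 149). refcount(pp0)=2>1 -> COPY to pp3. 4 ppages; refcounts: pp0:1 pp1:2 pp2:2 pp3:1
Op 3: write(P1, v2, 166). refcount(pp2)=2>1 -> COPY to pp4. 5 ppages; refcounts: pp0:1 pp1:2 pp2:1 pp3:1 pp4:1
Op 4: read(P0, v1) -> 29. No state change.
Op 5: write(P1, v1, 103). refcount(pp1)=2>1 -> COPY to pp5. 6 ppages; refcounts: pp0:1 pp1:1 pp2:1 pp3:1 pp4:1 pp5:1
Op 6: write(P0, v2, 186). refcount(pp2)=1 -> write in place. 6 ppages; refcounts: pp0:1 pp1:1 pp2:1 pp3:1 pp4:1 pp5:1
Op 7: fork(P1) -> P2. 6 ppages; refcounts: pp0:1 pp1:1 pp2:1 pp3:2 pp4:2 pp5:2
Op 8: fork(P2) -> P3. 6 ppages; refcounts: pp0:1 pp1:1 pp2:1 pp3:3 pp4:3 pp5:3
Op 9: write(P1, v1, 178). refcount(pp5)=3>1 -> COPY to pp6. 7 ppages; refcounts: pp0:1 pp1:1 pp2:1 pp3:3 pp4:3 pp5:2 pp6:1

yes yes yes no yes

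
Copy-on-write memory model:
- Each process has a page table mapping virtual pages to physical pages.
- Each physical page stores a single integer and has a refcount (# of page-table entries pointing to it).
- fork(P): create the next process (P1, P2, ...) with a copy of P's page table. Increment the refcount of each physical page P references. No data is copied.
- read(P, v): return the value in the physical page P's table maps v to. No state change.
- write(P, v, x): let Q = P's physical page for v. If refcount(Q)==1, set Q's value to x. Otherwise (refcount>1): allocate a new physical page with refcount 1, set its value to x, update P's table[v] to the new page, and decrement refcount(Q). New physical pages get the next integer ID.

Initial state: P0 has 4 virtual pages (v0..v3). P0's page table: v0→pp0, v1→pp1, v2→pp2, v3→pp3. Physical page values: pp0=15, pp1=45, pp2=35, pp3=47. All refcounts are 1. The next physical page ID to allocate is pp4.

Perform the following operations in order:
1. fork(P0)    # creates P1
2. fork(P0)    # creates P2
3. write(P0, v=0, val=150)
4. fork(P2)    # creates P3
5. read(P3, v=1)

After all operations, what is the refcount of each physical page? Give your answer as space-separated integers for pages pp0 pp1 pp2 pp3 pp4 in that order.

Op 1: fork(P0) -> P1. 4 ppages; refcounts: pp0:2 pp1:2 pp2:2 pp3:2
Op 2: fork(P0) -> P2. 4 ppages; refcounts: pp0:3 pp1:3 pp2:3 pp3:3
Op 3: write(P0, v0, 150). refcount(pp0)=3>1 -> COPY to pp4. 5 ppages; refcounts: pp0:2 pp1:3 pp2:3 pp3:3 pp4:1
Op 4: fork(P2) -> P3. 5 ppages; refcounts: pp0:3 pp1:4 pp2:4 pp3:4 pp4:1
Op 5: read(P3, v1) -> 45. No state change.

Answer: 3 4 4 4 1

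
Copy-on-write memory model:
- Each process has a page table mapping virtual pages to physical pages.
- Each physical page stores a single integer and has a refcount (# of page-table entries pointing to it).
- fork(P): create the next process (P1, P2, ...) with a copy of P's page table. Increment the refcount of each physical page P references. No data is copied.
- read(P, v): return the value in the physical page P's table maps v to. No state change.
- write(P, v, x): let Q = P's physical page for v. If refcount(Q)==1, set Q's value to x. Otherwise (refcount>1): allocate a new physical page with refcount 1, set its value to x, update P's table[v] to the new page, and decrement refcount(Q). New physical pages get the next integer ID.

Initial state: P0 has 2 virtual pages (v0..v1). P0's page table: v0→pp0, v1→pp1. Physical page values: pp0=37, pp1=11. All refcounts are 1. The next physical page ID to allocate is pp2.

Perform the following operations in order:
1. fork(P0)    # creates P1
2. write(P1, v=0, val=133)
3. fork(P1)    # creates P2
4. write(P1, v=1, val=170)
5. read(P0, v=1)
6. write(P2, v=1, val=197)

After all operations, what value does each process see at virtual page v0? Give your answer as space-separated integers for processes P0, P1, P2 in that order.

Answer: 37 133 133

Derivation:
Op 1: fork(P0) -> P1. 2 ppages; refcounts: pp0:2 pp1:2
Op 2: write(P1, v0, 133). refcount(pp0)=2>1 -> COPY to pp2. 3 ppages; refcounts: pp0:1 pp1:2 pp2:1
Op 3: fork(P1) -> P2. 3 ppages; refcounts: pp0:1 pp1:3 pp2:2
Op 4: write(P1, v1, 170). refcount(pp1)=3>1 -> COPY to pp3. 4 ppages; refcounts: pp0:1 pp1:2 pp2:2 pp3:1
Op 5: read(P0, v1) -> 11. No state change.
Op 6: write(P2, v1, 197). refcount(pp1)=2>1 -> COPY to pp4. 5 ppages; refcounts: pp0:1 pp1:1 pp2:2 pp3:1 pp4:1
P0: v0 -> pp0 = 37
P1: v0 -> pp2 = 133
P2: v0 -> pp2 = 133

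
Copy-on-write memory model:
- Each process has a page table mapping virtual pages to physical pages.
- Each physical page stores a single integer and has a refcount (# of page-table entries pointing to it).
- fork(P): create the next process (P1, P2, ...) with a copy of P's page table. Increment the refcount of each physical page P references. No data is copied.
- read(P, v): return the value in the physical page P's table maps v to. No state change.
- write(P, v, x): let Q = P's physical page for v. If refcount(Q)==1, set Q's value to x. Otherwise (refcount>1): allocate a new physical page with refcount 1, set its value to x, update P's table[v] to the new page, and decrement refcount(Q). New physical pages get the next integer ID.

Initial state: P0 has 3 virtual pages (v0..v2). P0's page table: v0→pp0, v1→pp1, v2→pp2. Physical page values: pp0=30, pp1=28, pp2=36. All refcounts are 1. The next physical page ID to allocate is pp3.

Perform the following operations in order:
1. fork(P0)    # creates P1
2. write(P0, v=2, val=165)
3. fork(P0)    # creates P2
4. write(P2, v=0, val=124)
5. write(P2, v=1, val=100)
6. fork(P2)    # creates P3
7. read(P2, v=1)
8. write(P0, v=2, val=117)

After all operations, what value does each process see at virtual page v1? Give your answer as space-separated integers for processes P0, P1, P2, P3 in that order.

Op 1: fork(P0) -> P1. 3 ppages; refcounts: pp0:2 pp1:2 pp2:2
Op 2: write(P0, v2, 165). refcount(pp2)=2>1 -> COPY to pp3. 4 ppages; refcounts: pp0:2 pp1:2 pp2:1 pp3:1
Op 3: fork(P0) -> P2. 4 ppages; refcounts: pp0:3 pp1:3 pp2:1 pp3:2
Op 4: write(P2, v0, 124). refcount(pp0)=3>1 -> COPY to pp4. 5 ppages; refcounts: pp0:2 pp1:3 pp2:1 pp3:2 pp4:1
Op 5: write(P2, v1, 100). refcount(pp1)=3>1 -> COPY to pp5. 6 ppages; refcounts: pp0:2 pp1:2 pp2:1 pp3:2 pp4:1 pp5:1
Op 6: fork(P2) -> P3. 6 ppages; refcounts: pp0:2 pp1:2 pp2:1 pp3:3 pp4:2 pp5:2
Op 7: read(P2, v1) -> 100. No state change.
Op 8: write(P0, v2, 117). refcount(pp3)=3>1 -> COPY to pp6. 7 ppages; refcounts: pp0:2 pp1:2 pp2:1 pp3:2 pp4:2 pp5:2 pp6:1
P0: v1 -> pp1 = 28
P1: v1 -> pp1 = 28
P2: v1 -> pp5 = 100
P3: v1 -> pp5 = 100

Answer: 28 28 100 100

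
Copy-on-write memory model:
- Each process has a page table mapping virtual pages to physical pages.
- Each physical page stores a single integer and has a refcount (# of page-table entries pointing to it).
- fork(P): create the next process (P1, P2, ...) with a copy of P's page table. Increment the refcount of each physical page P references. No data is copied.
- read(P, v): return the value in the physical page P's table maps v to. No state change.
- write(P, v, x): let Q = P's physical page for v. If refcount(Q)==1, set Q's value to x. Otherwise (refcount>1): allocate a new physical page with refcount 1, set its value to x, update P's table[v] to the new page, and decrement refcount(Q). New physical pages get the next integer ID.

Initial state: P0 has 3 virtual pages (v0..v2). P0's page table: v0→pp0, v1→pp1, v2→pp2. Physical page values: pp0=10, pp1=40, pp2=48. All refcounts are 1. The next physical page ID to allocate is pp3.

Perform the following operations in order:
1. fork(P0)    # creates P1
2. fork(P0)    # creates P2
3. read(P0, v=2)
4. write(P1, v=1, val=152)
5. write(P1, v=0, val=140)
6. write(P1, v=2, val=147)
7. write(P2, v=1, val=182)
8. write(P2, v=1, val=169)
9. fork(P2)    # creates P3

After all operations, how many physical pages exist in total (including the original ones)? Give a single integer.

Op 1: fork(P0) -> P1. 3 ppages; refcounts: pp0:2 pp1:2 pp2:2
Op 2: fork(P0) -> P2. 3 ppages; refcounts: pp0:3 pp1:3 pp2:3
Op 3: read(P0, v2) -> 48. No state change.
Op 4: write(P1, v1, 152). refcount(pp1)=3>1 -> COPY to pp3. 4 ppages; refcounts: pp0:3 pp1:2 pp2:3 pp3:1
Op 5: write(P1, v0, 140). refcount(pp0)=3>1 -> COPY to pp4. 5 ppages; refcounts: pp0:2 pp1:2 pp2:3 pp3:1 pp4:1
Op 6: write(P1, v2, 147). refcount(pp2)=3>1 -> COPY to pp5. 6 ppages; refcounts: pp0:2 pp1:2 pp2:2 pp3:1 pp4:1 pp5:1
Op 7: write(P2, v1, 182). refcount(pp1)=2>1 -> COPY to pp6. 7 ppages; refcounts: pp0:2 pp1:1 pp2:2 pp3:1 pp4:1 pp5:1 pp6:1
Op 8: write(P2, v1, 169). refcount(pp6)=1 -> write in place. 7 ppages; refcounts: pp0:2 pp1:1 pp2:2 pp3:1 pp4:1 pp5:1 pp6:1
Op 9: fork(P2) -> P3. 7 ppages; refcounts: pp0:3 pp1:1 pp2:3 pp3:1 pp4:1 pp5:1 pp6:2

Answer: 7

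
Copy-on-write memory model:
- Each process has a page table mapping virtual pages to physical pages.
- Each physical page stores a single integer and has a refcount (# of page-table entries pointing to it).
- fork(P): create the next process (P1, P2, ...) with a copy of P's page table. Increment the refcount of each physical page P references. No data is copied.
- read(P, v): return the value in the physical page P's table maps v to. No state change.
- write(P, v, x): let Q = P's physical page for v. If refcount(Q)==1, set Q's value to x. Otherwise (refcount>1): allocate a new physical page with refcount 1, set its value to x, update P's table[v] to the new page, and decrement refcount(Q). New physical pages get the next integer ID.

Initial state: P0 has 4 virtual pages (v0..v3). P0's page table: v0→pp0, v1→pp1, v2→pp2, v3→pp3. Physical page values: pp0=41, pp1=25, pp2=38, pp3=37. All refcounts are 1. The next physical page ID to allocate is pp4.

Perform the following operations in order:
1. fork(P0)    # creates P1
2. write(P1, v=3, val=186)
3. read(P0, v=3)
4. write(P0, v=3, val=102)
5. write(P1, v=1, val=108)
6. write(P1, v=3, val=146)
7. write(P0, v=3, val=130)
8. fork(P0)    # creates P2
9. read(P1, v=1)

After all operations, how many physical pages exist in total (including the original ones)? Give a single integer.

Answer: 6

Derivation:
Op 1: fork(P0) -> P1. 4 ppages; refcounts: pp0:2 pp1:2 pp2:2 pp3:2
Op 2: write(P1, v3, 186). refcount(pp3)=2>1 -> COPY to pp4. 5 ppages; refcounts: pp0:2 pp1:2 pp2:2 pp3:1 pp4:1
Op 3: read(P0, v3) -> 37. No state change.
Op 4: write(P0, v3, 102). refcount(pp3)=1 -> write in place. 5 ppages; refcounts: pp0:2 pp1:2 pp2:2 pp3:1 pp4:1
Op 5: write(P1, v1, 108). refcount(pp1)=2>1 -> COPY to pp5. 6 ppages; refcounts: pp0:2 pp1:1 pp2:2 pp3:1 pp4:1 pp5:1
Op 6: write(P1, v3, 146). refcount(pp4)=1 -> write in place. 6 ppages; refcounts: pp0:2 pp1:1 pp2:2 pp3:1 pp4:1 pp5:1
Op 7: write(P0, v3, 130). refcount(pp3)=1 -> write in place. 6 ppages; refcounts: pp0:2 pp1:1 pp2:2 pp3:1 pp4:1 pp5:1
Op 8: fork(P0) -> P2. 6 ppages; refcounts: pp0:3 pp1:2 pp2:3 pp3:2 pp4:1 pp5:1
Op 9: read(P1, v1) -> 108. No state change.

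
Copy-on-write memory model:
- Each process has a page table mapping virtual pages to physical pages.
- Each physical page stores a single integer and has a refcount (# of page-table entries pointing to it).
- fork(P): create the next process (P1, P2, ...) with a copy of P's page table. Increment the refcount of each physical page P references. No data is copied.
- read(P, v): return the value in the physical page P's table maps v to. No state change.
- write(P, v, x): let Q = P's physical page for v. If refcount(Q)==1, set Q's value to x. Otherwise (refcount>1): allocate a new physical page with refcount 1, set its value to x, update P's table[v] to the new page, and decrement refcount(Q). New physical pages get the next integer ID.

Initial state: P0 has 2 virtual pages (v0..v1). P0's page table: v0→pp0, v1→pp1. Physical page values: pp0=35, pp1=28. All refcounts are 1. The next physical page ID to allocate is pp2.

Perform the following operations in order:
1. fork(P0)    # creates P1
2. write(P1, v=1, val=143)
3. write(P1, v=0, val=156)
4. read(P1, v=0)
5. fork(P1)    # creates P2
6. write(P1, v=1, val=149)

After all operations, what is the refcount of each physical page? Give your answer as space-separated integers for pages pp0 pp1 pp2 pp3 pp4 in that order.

Op 1: fork(P0) -> P1. 2 ppages; refcounts: pp0:2 pp1:2
Op 2: write(P1, v1, 143). refcount(pp1)=2>1 -> COPY to pp2. 3 ppages; refcounts: pp0:2 pp1:1 pp2:1
Op 3: write(P1, v0, 156). refcount(pp0)=2>1 -> COPY to pp3. 4 ppages; refcounts: pp0:1 pp1:1 pp2:1 pp3:1
Op 4: read(P1, v0) -> 156. No state change.
Op 5: fork(P1) -> P2. 4 ppages; refcounts: pp0:1 pp1:1 pp2:2 pp3:2
Op 6: write(P1, v1, 149). refcount(pp2)=2>1 -> COPY to pp4. 5 ppages; refcounts: pp0:1 pp1:1 pp2:1 pp3:2 pp4:1

Answer: 1 1 1 2 1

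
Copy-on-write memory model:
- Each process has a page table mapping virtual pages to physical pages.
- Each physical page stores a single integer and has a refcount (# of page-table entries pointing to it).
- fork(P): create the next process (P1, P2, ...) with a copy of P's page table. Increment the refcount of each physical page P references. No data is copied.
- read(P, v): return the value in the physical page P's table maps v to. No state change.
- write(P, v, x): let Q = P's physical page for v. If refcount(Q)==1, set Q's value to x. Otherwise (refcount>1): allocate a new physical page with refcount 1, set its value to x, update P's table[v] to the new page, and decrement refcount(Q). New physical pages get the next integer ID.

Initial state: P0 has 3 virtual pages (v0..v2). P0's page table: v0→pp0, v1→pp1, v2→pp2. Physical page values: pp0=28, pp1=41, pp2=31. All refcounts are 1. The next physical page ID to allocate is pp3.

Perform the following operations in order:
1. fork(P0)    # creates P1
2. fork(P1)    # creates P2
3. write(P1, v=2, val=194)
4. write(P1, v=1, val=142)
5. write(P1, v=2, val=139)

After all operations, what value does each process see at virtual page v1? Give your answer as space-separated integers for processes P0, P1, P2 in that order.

Op 1: fork(P0) -> P1. 3 ppages; refcounts: pp0:2 pp1:2 pp2:2
Op 2: fork(P1) -> P2. 3 ppages; refcounts: pp0:3 pp1:3 pp2:3
Op 3: write(P1, v2, 194). refcount(pp2)=3>1 -> COPY to pp3. 4 ppages; refcounts: pp0:3 pp1:3 pp2:2 pp3:1
Op 4: write(P1, v1, 142). refcount(pp1)=3>1 -> COPY to pp4. 5 ppages; refcounts: pp0:3 pp1:2 pp2:2 pp3:1 pp4:1
Op 5: write(P1, v2, 139). refcount(pp3)=1 -> write in place. 5 ppages; refcounts: pp0:3 pp1:2 pp2:2 pp3:1 pp4:1
P0: v1 -> pp1 = 41
P1: v1 -> pp4 = 142
P2: v1 -> pp1 = 41

Answer: 41 142 41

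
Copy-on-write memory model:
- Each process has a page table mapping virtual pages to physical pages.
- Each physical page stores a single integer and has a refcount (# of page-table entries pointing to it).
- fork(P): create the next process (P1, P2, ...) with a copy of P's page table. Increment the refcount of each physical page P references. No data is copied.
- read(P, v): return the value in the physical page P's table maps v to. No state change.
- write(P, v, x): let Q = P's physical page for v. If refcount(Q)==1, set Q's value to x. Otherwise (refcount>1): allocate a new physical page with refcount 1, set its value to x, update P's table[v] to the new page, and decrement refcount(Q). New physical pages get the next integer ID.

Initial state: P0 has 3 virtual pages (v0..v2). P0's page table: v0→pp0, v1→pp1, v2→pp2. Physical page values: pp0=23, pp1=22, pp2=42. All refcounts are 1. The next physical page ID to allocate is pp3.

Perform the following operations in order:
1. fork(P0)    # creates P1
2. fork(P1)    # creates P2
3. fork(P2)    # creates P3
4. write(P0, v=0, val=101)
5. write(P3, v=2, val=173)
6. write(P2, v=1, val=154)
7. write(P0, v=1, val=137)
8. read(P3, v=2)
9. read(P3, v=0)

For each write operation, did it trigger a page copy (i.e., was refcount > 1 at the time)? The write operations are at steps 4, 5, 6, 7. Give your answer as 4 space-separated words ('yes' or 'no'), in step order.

Op 1: fork(P0) -> P1. 3 ppages; refcounts: pp0:2 pp1:2 pp2:2
Op 2: fork(P1) -> P2. 3 ppages; refcounts: pp0:3 pp1:3 pp2:3
Op 3: fork(P2) -> P3. 3 ppages; refcounts: pp0:4 pp1:4 pp2:4
Op 4: write(P0, v0, 101). refcount(pp0)=4>1 -> COPY to pp3. 4 ppages; refcounts: pp0:3 pp1:4 pp2:4 pp3:1
Op 5: write(P3, v2, 173). refcount(pp2)=4>1 -> COPY to pp4. 5 ppages; refcounts: pp0:3 pp1:4 pp2:3 pp3:1 pp4:1
Op 6: write(P2, v1, 154). refcount(pp1)=4>1 -> COPY to pp5. 6 ppages; refcounts: pp0:3 pp1:3 pp2:3 pp3:1 pp4:1 pp5:1
Op 7: write(P0, v1, 137). refcount(pp1)=3>1 -> COPY to pp6. 7 ppages; refcounts: pp0:3 pp1:2 pp2:3 pp3:1 pp4:1 pp5:1 pp6:1
Op 8: read(P3, v2) -> 173. No state change.
Op 9: read(P3, v0) -> 23. No state change.

yes yes yes yes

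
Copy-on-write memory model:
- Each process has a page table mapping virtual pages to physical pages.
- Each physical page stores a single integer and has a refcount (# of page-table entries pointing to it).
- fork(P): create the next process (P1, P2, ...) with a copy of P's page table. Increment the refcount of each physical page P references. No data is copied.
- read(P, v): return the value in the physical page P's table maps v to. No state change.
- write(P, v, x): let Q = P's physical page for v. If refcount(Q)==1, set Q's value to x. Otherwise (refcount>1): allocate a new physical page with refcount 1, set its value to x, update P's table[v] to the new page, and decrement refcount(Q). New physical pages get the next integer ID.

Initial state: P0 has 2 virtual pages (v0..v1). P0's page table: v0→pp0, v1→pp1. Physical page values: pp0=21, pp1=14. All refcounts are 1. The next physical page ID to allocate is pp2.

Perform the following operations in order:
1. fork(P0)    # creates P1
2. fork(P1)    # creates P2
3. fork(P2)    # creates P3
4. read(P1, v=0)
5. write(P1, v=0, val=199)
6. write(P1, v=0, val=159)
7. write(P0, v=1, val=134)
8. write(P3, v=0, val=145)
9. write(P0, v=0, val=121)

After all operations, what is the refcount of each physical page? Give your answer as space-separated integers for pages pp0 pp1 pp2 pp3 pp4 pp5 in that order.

Answer: 1 3 1 1 1 1

Derivation:
Op 1: fork(P0) -> P1. 2 ppages; refcounts: pp0:2 pp1:2
Op 2: fork(P1) -> P2. 2 ppages; refcounts: pp0:3 pp1:3
Op 3: fork(P2) -> P3. 2 ppages; refcounts: pp0:4 pp1:4
Op 4: read(P1, v0) -> 21. No state change.
Op 5: write(P1, v0, 199). refcount(pp0)=4>1 -> COPY to pp2. 3 ppages; refcounts: pp0:3 pp1:4 pp2:1
Op 6: write(P1, v0, 159). refcount(pp2)=1 -> write in place. 3 ppages; refcounts: pp0:3 pp1:4 pp2:1
Op 7: write(P0, v1, 134). refcount(pp1)=4>1 -> COPY to pp3. 4 ppages; refcounts: pp0:3 pp1:3 pp2:1 pp3:1
Op 8: write(P3, v0, 145). refcount(pp0)=3>1 -> COPY to pp4. 5 ppages; refcounts: pp0:2 pp1:3 pp2:1 pp3:1 pp4:1
Op 9: write(P0, v0, 121). refcount(pp0)=2>1 -> COPY to pp5. 6 ppages; refcounts: pp0:1 pp1:3 pp2:1 pp3:1 pp4:1 pp5:1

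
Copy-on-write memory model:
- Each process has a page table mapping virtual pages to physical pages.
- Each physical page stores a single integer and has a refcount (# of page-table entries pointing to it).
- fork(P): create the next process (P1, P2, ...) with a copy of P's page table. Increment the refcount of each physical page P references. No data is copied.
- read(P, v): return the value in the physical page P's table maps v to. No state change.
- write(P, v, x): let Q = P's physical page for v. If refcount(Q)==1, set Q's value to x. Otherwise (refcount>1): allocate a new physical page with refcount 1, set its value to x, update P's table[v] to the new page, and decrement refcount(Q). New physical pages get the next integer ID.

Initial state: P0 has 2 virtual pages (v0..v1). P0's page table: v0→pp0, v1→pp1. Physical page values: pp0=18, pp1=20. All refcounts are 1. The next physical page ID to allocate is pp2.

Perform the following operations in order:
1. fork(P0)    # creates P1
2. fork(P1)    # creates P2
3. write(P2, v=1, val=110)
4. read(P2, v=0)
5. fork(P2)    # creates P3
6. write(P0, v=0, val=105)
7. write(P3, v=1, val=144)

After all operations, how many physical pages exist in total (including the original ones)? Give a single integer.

Op 1: fork(P0) -> P1. 2 ppages; refcounts: pp0:2 pp1:2
Op 2: fork(P1) -> P2. 2 ppages; refcounts: pp0:3 pp1:3
Op 3: write(P2, v1, 110). refcount(pp1)=3>1 -> COPY to pp2. 3 ppages; refcounts: pp0:3 pp1:2 pp2:1
Op 4: read(P2, v0) -> 18. No state change.
Op 5: fork(P2) -> P3. 3 ppages; refcounts: pp0:4 pp1:2 pp2:2
Op 6: write(P0, v0, 105). refcount(pp0)=4>1 -> COPY to pp3. 4 ppages; refcounts: pp0:3 pp1:2 pp2:2 pp3:1
Op 7: write(P3, v1, 144). refcount(pp2)=2>1 -> COPY to pp4. 5 ppages; refcounts: pp0:3 pp1:2 pp2:1 pp3:1 pp4:1

Answer: 5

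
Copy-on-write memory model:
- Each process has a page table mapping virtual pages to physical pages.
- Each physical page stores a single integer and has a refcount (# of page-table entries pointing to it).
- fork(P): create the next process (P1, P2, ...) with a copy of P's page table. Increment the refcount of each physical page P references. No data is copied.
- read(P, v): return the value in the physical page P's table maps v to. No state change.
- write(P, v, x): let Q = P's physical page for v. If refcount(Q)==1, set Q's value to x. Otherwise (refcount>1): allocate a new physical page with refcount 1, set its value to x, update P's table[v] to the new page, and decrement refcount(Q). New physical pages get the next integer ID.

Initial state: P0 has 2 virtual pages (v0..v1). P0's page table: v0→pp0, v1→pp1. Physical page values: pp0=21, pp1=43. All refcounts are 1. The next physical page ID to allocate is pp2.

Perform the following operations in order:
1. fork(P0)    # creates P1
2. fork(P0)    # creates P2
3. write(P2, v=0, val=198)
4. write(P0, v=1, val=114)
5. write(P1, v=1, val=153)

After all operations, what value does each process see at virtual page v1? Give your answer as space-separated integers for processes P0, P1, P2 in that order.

Answer: 114 153 43

Derivation:
Op 1: fork(P0) -> P1. 2 ppages; refcounts: pp0:2 pp1:2
Op 2: fork(P0) -> P2. 2 ppages; refcounts: pp0:3 pp1:3
Op 3: write(P2, v0, 198). refcount(pp0)=3>1 -> COPY to pp2. 3 ppages; refcounts: pp0:2 pp1:3 pp2:1
Op 4: write(P0, v1, 114). refcount(pp1)=3>1 -> COPY to pp3. 4 ppages; refcounts: pp0:2 pp1:2 pp2:1 pp3:1
Op 5: write(P1, v1, 153). refcount(pp1)=2>1 -> COPY to pp4. 5 ppages; refcounts: pp0:2 pp1:1 pp2:1 pp3:1 pp4:1
P0: v1 -> pp3 = 114
P1: v1 -> pp4 = 153
P2: v1 -> pp1 = 43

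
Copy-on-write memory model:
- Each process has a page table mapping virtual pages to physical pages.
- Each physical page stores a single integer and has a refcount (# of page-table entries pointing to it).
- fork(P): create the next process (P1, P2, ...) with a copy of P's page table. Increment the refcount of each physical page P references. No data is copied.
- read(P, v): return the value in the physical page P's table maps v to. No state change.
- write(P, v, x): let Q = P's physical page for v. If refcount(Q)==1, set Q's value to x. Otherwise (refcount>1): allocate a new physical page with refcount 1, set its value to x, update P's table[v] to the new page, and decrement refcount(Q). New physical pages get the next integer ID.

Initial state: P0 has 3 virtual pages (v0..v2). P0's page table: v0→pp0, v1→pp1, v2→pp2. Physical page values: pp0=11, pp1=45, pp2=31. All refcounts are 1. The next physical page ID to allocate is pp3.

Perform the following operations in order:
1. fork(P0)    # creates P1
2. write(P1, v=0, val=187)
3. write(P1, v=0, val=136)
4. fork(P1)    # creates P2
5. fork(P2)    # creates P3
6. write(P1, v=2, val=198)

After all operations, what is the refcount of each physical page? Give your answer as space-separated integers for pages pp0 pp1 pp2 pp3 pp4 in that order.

Answer: 1 4 3 3 1

Derivation:
Op 1: fork(P0) -> P1. 3 ppages; refcounts: pp0:2 pp1:2 pp2:2
Op 2: write(P1, v0, 187). refcount(pp0)=2>1 -> COPY to pp3. 4 ppages; refcounts: pp0:1 pp1:2 pp2:2 pp3:1
Op 3: write(P1, v0, 136). refcount(pp3)=1 -> write in place. 4 ppages; refcounts: pp0:1 pp1:2 pp2:2 pp3:1
Op 4: fork(P1) -> P2. 4 ppages; refcounts: pp0:1 pp1:3 pp2:3 pp3:2
Op 5: fork(P2) -> P3. 4 ppages; refcounts: pp0:1 pp1:4 pp2:4 pp3:3
Op 6: write(P1, v2, 198). refcount(pp2)=4>1 -> COPY to pp4. 5 ppages; refcounts: pp0:1 pp1:4 pp2:3 pp3:3 pp4:1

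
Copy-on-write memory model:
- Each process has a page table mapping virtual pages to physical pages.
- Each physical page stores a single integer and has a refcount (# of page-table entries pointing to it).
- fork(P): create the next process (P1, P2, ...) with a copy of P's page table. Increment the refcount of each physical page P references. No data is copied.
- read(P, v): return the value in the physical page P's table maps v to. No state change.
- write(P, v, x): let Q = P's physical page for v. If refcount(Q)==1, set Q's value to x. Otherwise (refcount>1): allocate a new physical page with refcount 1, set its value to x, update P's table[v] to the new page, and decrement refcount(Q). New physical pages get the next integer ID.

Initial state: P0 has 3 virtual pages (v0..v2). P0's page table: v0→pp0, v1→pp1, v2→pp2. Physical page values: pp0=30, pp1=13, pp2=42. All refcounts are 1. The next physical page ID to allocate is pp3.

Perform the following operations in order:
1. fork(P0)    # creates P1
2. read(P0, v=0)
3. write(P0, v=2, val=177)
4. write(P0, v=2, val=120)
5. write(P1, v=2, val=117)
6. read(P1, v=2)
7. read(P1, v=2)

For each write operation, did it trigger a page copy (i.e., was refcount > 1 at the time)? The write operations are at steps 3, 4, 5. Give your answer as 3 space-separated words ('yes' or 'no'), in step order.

Op 1: fork(P0) -> P1. 3 ppages; refcounts: pp0:2 pp1:2 pp2:2
Op 2: read(P0, v0) -> 30. No state change.
Op 3: write(P0, v2, 177). refcount(pp2)=2>1 -> COPY to pp3. 4 ppages; refcounts: pp0:2 pp1:2 pp2:1 pp3:1
Op 4: write(P0, v2, 120). refcount(pp3)=1 -> write in place. 4 ppages; refcounts: pp0:2 pp1:2 pp2:1 pp3:1
Op 5: write(P1, v2, 117). refcount(pp2)=1 -> write in place. 4 ppages; refcounts: pp0:2 pp1:2 pp2:1 pp3:1
Op 6: read(P1, v2) -> 117. No state change.
Op 7: read(P1, v2) -> 117. No state change.

yes no no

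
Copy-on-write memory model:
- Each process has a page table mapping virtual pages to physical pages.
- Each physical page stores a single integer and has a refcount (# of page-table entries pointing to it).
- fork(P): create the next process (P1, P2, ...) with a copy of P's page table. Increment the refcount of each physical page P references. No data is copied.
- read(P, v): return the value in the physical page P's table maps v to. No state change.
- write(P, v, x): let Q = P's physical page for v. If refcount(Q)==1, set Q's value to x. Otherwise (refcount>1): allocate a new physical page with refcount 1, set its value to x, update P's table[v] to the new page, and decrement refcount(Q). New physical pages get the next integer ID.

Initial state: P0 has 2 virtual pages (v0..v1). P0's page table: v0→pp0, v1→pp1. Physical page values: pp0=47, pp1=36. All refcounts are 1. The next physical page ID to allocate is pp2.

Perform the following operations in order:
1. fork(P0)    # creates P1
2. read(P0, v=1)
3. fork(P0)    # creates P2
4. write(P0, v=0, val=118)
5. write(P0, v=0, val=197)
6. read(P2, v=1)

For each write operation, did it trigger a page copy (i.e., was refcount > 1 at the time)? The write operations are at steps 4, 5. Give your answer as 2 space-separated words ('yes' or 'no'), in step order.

Op 1: fork(P0) -> P1. 2 ppages; refcounts: pp0:2 pp1:2
Op 2: read(P0, v1) -> 36. No state change.
Op 3: fork(P0) -> P2. 2 ppages; refcounts: pp0:3 pp1:3
Op 4: write(P0, v0, 118). refcount(pp0)=3>1 -> COPY to pp2. 3 ppages; refcounts: pp0:2 pp1:3 pp2:1
Op 5: write(P0, v0, 197). refcount(pp2)=1 -> write in place. 3 ppages; refcounts: pp0:2 pp1:3 pp2:1
Op 6: read(P2, v1) -> 36. No state change.

yes no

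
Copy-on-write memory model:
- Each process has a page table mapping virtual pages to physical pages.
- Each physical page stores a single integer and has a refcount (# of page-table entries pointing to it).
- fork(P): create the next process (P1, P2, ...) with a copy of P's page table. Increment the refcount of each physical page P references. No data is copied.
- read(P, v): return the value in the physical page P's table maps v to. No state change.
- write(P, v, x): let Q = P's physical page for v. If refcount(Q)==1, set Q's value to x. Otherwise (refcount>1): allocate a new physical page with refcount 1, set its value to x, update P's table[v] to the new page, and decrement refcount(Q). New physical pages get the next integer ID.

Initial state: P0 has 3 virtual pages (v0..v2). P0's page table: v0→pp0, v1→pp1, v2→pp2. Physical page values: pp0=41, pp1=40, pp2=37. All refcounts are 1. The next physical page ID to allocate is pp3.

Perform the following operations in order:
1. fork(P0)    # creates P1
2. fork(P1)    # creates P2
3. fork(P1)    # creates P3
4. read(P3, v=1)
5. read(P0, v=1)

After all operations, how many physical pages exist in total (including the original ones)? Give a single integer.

Answer: 3

Derivation:
Op 1: fork(P0) -> P1. 3 ppages; refcounts: pp0:2 pp1:2 pp2:2
Op 2: fork(P1) -> P2. 3 ppages; refcounts: pp0:3 pp1:3 pp2:3
Op 3: fork(P1) -> P3. 3 ppages; refcounts: pp0:4 pp1:4 pp2:4
Op 4: read(P3, v1) -> 40. No state change.
Op 5: read(P0, v1) -> 40. No state change.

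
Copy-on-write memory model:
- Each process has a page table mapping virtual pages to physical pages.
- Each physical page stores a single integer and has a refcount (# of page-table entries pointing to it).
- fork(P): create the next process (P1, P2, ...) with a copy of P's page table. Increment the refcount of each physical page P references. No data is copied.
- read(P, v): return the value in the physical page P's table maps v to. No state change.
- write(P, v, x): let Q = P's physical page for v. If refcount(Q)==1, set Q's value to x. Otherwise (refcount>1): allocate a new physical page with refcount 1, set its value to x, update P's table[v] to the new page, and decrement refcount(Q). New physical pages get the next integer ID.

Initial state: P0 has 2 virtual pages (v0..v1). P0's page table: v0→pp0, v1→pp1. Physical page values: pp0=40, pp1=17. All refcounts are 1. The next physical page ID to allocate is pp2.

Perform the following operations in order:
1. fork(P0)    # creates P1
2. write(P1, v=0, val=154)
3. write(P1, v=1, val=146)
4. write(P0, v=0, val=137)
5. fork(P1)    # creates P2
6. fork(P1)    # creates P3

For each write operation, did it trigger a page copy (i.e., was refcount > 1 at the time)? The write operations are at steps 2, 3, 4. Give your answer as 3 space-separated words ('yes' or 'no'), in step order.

Op 1: fork(P0) -> P1. 2 ppages; refcounts: pp0:2 pp1:2
Op 2: write(P1, v0, 154). refcount(pp0)=2>1 -> COPY to pp2. 3 ppages; refcounts: pp0:1 pp1:2 pp2:1
Op 3: write(P1, v1, 146). refcount(pp1)=2>1 -> COPY to pp3. 4 ppages; refcounts: pp0:1 pp1:1 pp2:1 pp3:1
Op 4: write(P0, v0, 137). refcount(pp0)=1 -> write in place. 4 ppages; refcounts: pp0:1 pp1:1 pp2:1 pp3:1
Op 5: fork(P1) -> P2. 4 ppages; refcounts: pp0:1 pp1:1 pp2:2 pp3:2
Op 6: fork(P1) -> P3. 4 ppages; refcounts: pp0:1 pp1:1 pp2:3 pp3:3

yes yes no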